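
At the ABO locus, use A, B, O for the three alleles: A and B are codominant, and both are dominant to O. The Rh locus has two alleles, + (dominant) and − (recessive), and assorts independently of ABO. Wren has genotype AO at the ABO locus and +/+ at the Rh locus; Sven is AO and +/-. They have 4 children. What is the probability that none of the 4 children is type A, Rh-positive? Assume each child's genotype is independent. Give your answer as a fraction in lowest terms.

ABO cross AO × AO → 1/4 O, 3/4 A.
Rh cross +/+ × +/- → 1 Rh+; so P(type A, Rh-positive) = 3/4 × 1 = 3/4 per child.
P(not type A, Rh-positive) = 1/4 for one child; (1/4)^4 = 1/256.

1/256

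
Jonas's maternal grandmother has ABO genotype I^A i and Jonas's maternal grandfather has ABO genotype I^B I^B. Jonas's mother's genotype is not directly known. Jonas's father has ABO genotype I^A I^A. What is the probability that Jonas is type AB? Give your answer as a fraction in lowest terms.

1/2

Jonas's mother's ABO genotype from I^A i × I^B I^B: 1/2 I^A I^B, 1/2 I^B i.
Crossing each possibility with the father I^A I^A and summing P(type AB): 1/2·1/2 + 1/2·1/2 = 1/2.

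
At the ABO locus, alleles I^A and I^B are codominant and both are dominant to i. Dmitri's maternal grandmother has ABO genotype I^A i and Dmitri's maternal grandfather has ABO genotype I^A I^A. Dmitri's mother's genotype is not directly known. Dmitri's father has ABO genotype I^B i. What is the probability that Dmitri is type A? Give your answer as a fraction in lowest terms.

3/8

Dmitri's mother's ABO genotype from I^A i × I^A I^A: 1/2 I^A I^A, 1/2 I^A i.
Crossing each possibility with the father I^B i and summing P(type A): 1/2·1/2 + 1/2·1/4 = 3/8.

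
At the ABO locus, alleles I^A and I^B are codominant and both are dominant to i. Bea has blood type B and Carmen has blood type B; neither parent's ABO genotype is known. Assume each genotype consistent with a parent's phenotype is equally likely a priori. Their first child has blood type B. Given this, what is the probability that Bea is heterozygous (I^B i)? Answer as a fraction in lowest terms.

Possible genotypes: Bea ∈ {I^B I^B, I^B i}; Carmen ∈ {I^B I^B, I^B i}.
Weight each parental genotype pair by prior × P(type-B child):
  I^B I^B × I^B I^B: posterior weight 4/15.
  I^B I^B × I^B i: posterior weight 4/15.
  I^B i × I^B I^B: posterior weight 4/15.
  I^B i × I^B i: posterior weight 1/5.
Sum the posterior weight over pairs where Bea is I^B i: 7/15.

7/15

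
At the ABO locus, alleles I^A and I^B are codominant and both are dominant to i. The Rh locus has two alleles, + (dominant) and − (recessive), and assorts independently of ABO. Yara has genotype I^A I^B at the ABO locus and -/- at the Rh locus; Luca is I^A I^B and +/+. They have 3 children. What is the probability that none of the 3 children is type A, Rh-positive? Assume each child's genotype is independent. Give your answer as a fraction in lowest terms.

ABO cross I^A I^B × I^A I^B → 1/4 A, 1/4 B, 1/2 AB.
Rh cross -/- × +/+ → 1 Rh+; so P(type A, Rh-positive) = 1/4 × 1 = 1/4 per child.
P(not type A, Rh-positive) = 3/4 for one child; (3/4)^3 = 27/64.

27/64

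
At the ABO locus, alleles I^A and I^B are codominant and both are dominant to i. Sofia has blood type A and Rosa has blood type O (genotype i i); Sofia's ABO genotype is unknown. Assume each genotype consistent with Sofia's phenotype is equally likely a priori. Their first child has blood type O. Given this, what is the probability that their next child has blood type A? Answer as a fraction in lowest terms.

Possible genotypes: Sofia ∈ {I^A I^A, I^A i}; Rosa ∈ {i i}.
Weight each parental genotype pair by prior × P(type-O child):
  I^A i × i i: posterior weight 1; P(next child type A) = 1/2.
Weighted sum = 1/2.

1/2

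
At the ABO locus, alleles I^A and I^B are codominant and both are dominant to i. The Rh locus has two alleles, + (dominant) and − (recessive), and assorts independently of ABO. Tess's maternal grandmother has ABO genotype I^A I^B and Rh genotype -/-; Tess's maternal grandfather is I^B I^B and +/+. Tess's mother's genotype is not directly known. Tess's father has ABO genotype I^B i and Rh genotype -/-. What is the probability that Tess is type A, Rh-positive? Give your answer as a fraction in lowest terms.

Tess's mother's ABO genotype from I^A I^B × I^B I^B: 1/2 I^A I^B, 1/2 I^B I^B.
Crossing each possibility with the father I^B i and summing P(type A): 1/2·1/4 + 1/2·0 = 1/8.
Similarly for Rh via the mother's Rh distribution: P(Rh+) = 1/2.
Independent loci: 1/8 × 1/2 = 1/16.

1/16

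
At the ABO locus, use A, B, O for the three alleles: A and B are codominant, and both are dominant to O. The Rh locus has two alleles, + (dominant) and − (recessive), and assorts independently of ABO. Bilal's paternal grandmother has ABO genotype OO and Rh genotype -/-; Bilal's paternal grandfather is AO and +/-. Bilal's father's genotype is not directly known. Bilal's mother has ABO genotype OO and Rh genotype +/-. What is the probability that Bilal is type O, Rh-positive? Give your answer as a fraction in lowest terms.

15/32

Bilal's father's ABO genotype from OO × AO: 1/2 AO, 1/2 OO.
Crossing each possibility with the mother OO and summing P(type O): 1/2·1/2 + 1/2·1 = 3/4.
Similarly for Rh via the father's Rh distribution: P(Rh+) = 5/8.
Independent loci: 3/4 × 5/8 = 15/32.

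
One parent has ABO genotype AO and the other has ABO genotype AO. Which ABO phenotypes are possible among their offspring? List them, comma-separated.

Gametes from AO × AO give offspring ABO genotypes AA, AO, OO, i.e. phenotypes O, A.

O, A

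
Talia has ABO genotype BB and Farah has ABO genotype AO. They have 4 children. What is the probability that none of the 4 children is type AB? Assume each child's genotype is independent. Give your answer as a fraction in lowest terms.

1/16

ABO cross BB × AO → 1/2 B, 1/2 AB.
So P(type AB) = 1/2 per child.
P(not type AB) = 1/2 for one child; (1/2)^4 = 1/16.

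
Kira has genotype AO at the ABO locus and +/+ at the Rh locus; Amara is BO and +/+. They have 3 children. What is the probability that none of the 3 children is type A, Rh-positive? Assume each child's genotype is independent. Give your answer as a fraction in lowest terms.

ABO cross AO × BO → 1/4 O, 1/4 A, 1/4 B, 1/4 AB.
Rh cross +/+ × +/+ → 1 Rh+; so P(type A, Rh-positive) = 1/4 × 1 = 1/4 per child.
P(not type A, Rh-positive) = 3/4 for one child; (3/4)^3 = 27/64.

27/64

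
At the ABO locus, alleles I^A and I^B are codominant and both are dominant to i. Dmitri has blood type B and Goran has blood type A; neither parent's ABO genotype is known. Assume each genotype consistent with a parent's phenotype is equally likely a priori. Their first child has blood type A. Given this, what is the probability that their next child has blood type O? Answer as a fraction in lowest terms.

1/12

Possible genotypes: Dmitri ∈ {I^B I^B, I^B i}; Goran ∈ {I^A I^A, I^A i}.
Weight each parental genotype pair by prior × P(type-A child):
  I^B i × I^A I^A: posterior weight 2/3; P(next child type O) = 0.
  I^B i × I^A i: posterior weight 1/3; P(next child type O) = 1/4.
Weighted sum = 1/12.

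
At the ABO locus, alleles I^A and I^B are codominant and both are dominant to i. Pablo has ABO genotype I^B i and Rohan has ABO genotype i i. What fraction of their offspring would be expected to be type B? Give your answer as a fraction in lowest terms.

ABO cross I^B i × i i → offspring phenotypes: 1/2 O, 1/2 B.
So P(type B) = 1/2.

1/2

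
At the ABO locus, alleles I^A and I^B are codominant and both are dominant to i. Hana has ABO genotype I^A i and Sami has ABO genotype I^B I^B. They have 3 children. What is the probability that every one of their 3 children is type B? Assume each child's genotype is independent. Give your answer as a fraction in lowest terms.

ABO cross I^A i × I^B I^B → 1/2 B, 1/2 AB.
So P(type B) = 1/2 per child.
All 3 independent: (1/2)^3 = 1/8.

1/8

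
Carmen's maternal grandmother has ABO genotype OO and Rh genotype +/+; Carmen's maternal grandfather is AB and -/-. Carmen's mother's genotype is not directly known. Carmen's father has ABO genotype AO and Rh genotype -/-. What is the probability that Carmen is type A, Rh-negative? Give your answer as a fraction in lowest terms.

Carmen's mother's ABO genotype from OO × AB: 1/2 AO, 1/2 BO.
Crossing each possibility with the father AO and summing P(type A): 1/2·3/4 + 1/2·1/4 = 1/2.
Similarly for Rh via the mother's Rh distribution: P(Rh-) = 1/2.
Independent loci: 1/2 × 1/2 = 1/4.

1/4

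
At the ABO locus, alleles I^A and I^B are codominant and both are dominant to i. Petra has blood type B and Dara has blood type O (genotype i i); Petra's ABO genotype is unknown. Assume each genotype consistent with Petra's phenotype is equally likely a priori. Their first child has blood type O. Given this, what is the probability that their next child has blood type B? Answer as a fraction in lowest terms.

1/2

Possible genotypes: Petra ∈ {I^B I^B, I^B i}; Dara ∈ {i i}.
Weight each parental genotype pair by prior × P(type-O child):
  I^B i × i i: posterior weight 1; P(next child type B) = 1/2.
Weighted sum = 1/2.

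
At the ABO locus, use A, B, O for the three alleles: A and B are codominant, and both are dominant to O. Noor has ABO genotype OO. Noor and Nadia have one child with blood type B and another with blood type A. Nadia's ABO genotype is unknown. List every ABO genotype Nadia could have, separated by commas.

AB

For each candidate genotype of Nadia, check whether crossing it with OO can produce every observed child phenotype.
  AA → possible child types {A} ✗
  AB → possible child types {A, B} ✓
  AO → possible child types {O, A} ✗
  BB → possible child types {B} ✗
  BO → possible child types {O, B} ✗
  OO → possible child types {O} ✗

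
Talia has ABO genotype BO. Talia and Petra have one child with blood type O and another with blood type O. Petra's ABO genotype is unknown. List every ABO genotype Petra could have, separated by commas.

For each candidate genotype of Petra, check whether crossing it with BO can produce every observed child phenotype.
  AA → possible child types {A, AB} ✗
  AB → possible child types {A, B, AB} ✗
  AO → possible child types {O, A, B, AB} ✓
  BB → possible child types {B} ✗
  BO → possible child types {O, B} ✓
  OO → possible child types {O, B} ✓

AO, BO, OO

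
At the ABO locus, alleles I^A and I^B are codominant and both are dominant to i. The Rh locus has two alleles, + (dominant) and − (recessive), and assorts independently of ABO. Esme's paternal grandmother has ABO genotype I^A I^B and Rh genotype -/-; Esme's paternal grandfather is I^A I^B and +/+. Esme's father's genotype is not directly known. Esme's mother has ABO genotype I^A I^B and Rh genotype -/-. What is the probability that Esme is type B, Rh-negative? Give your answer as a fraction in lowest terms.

1/8

Esme's father's ABO genotype from I^A I^B × I^A I^B: 1/4 I^A I^A, 1/2 I^A I^B, 1/4 I^B I^B.
Crossing each possibility with the mother I^A I^B and summing P(type B): 1/4·0 + 1/2·1/4 + 1/4·1/2 = 1/4.
Similarly for Rh via the father's Rh distribution: P(Rh-) = 1/2.
Independent loci: 1/4 × 1/2 = 1/8.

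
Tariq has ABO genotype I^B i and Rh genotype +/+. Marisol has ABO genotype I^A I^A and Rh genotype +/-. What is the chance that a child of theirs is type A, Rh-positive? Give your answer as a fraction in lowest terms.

1/2

ABO cross I^B i × I^A I^A → offspring phenotypes: 1/2 A, 1/2 AB.
Rh cross +/+ × +/- → 1 Rh+.
Independent loci: P(type A, Rh-positive) = 1/2 × 1 = 1/2.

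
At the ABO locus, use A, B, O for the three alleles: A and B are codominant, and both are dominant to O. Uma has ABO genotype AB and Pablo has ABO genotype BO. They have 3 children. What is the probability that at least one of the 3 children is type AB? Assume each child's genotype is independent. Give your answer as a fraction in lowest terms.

37/64

ABO cross AB × BO → 1/4 A, 1/2 B, 1/4 AB.
So P(type AB) = 1/4 per child.
P(none) = (3/4)^3 = 27/64; P(at least one) = 1 − 27/64 = 37/64.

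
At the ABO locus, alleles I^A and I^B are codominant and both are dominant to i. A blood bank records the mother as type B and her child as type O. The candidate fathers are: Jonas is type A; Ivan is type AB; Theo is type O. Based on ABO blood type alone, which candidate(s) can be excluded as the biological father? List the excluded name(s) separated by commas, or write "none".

A candidate is excluded only if no genotype consistent with his phenotype could produce a type O child with a type B mother.
Ivan (type AB): no genotype consistent with that phenotype can produce a type-O child with a type-B mother.

Ivan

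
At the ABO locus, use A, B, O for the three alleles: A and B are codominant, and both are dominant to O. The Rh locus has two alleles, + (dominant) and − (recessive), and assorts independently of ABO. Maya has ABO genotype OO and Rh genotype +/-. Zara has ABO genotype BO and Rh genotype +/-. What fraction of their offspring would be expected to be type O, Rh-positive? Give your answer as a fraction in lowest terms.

ABO cross OO × BO → offspring phenotypes: 1/2 O, 1/2 B.
Rh cross +/- × +/- → 3/4 Rh+, 1/4 Rh-.
Independent loci: P(type O, Rh-positive) = 1/2 × 3/4 = 3/8.

3/8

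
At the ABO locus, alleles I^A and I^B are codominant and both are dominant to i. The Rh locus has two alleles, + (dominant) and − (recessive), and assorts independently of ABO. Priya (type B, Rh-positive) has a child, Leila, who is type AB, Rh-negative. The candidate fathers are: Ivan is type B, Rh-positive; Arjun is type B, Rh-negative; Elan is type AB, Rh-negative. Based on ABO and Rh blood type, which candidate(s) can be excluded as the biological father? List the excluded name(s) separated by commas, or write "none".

A candidate is excluded only if no genotype consistent with his phenotype could produce a type AB, Rh-negative child with a type B, Rh-positive mother.
Ivan (type B, Rh+): no genotype consistent with that phenotype can produce a type-AB Rh- child with a type-B mother.
Arjun (type B, Rh-): no genotype consistent with that phenotype can produce a type-AB Rh- child with a type-B mother.

Ivan, Arjun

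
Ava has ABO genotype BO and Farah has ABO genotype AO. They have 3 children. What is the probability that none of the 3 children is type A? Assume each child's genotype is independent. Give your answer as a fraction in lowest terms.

27/64

ABO cross BO × AO → 1/4 O, 1/4 A, 1/4 B, 1/4 AB.
So P(type A) = 1/4 per child.
P(not type A) = 3/4 for one child; (3/4)^3 = 27/64.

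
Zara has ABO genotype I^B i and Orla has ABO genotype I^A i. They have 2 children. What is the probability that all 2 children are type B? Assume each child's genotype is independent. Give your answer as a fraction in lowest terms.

1/16

ABO cross I^B i × I^A i → 1/4 O, 1/4 A, 1/4 B, 1/4 AB.
So P(type B) = 1/4 per child.
All 2 independent: (1/4)^2 = 1/16.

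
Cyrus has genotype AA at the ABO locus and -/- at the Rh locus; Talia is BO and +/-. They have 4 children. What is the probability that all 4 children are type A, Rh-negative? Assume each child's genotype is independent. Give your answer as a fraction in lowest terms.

ABO cross AA × BO → 1/2 A, 1/2 AB.
Rh cross -/- × +/- → 1/2 Rh+, 1/2 Rh-; so P(type A, Rh-negative) = 1/2 × 1/2 = 1/4 per child.
All 4 independent: (1/4)^4 = 1/256.

1/256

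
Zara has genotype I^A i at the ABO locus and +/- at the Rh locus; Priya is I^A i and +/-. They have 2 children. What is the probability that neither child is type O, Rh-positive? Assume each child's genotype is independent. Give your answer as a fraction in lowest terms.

169/256

ABO cross I^A i × I^A i → 1/4 O, 3/4 A.
Rh cross +/- × +/- → 3/4 Rh+, 1/4 Rh-; so P(type O, Rh-positive) = 1/4 × 3/4 = 3/16 per child.
P(not type O, Rh-positive) = 13/16 for one child; (13/16)^2 = 169/256.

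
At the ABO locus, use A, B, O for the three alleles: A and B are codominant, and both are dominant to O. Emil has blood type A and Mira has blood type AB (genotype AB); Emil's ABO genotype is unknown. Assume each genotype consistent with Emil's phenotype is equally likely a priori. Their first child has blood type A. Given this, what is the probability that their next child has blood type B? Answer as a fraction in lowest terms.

Possible genotypes: Emil ∈ {AA, AO}; Mira ∈ {AB}.
Weight each parental genotype pair by prior × P(type-A child):
  AA × AB: posterior weight 1/2; P(next child type B) = 0.
  AO × AB: posterior weight 1/2; P(next child type B) = 1/4.
Weighted sum = 1/8.

1/8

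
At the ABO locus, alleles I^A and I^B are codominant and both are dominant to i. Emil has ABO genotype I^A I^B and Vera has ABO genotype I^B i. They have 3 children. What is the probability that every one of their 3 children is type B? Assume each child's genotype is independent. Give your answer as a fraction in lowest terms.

1/8

ABO cross I^A I^B × I^B i → 1/4 A, 1/2 B, 1/4 AB.
So P(type B) = 1/2 per child.
All 3 independent: (1/2)^3 = 1/8.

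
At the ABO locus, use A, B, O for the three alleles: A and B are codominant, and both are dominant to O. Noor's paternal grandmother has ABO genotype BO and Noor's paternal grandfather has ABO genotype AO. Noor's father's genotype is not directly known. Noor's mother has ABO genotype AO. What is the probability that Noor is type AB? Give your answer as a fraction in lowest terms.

Noor's father's ABO genotype from BO × AO: 1/4 AB, 1/4 AO, 1/4 BO, 1/4 OO.
Crossing each possibility with the mother AO and summing P(type AB): 1/4·1/4 + 1/4·0 + 1/4·1/4 + 1/4·0 = 1/8.

1/8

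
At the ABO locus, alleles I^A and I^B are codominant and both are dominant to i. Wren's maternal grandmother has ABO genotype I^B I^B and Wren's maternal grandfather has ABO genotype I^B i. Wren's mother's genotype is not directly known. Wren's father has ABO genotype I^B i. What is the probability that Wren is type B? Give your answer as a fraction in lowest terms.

7/8

Wren's mother's ABO genotype from I^B I^B × I^B i: 1/2 I^B I^B, 1/2 I^B i.
Crossing each possibility with the father I^B i and summing P(type B): 1/2·1 + 1/2·3/4 = 7/8.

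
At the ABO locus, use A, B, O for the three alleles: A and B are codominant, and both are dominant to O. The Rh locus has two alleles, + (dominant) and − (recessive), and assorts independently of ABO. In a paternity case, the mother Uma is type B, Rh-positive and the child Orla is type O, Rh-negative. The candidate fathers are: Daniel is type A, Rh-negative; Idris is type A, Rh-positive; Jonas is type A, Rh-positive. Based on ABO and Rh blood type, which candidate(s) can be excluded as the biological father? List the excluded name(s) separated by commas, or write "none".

none

A candidate is excluded only if no genotype consistent with his phenotype could produce a type O, Rh-negative child with a type B, Rh-positive mother.
Every candidate has at least one consistent genotype combination, so none can be excluded.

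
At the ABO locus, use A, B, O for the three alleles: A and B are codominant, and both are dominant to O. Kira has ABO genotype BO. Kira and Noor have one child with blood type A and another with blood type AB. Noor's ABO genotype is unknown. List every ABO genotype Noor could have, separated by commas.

AA, AB, AO

For each candidate genotype of Noor, check whether crossing it with BO can produce every observed child phenotype.
  AA → possible child types {A, AB} ✓
  AB → possible child types {A, B, AB} ✓
  AO → possible child types {O, A, B, AB} ✓
  BB → possible child types {B} ✗
  BO → possible child types {O, B} ✗
  OO → possible child types {O, B} ✗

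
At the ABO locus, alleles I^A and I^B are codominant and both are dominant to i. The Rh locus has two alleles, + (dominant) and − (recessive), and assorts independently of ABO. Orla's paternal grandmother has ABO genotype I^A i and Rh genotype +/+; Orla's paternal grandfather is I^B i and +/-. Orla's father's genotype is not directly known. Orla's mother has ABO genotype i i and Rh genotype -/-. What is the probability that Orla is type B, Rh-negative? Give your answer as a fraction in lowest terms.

Orla's father's ABO genotype from I^A i × I^B i: 1/4 I^A I^B, 1/4 I^A i, 1/4 I^B i, 1/4 i i.
Crossing each possibility with the mother i i and summing P(type B): 1/4·1/2 + 1/4·0 + 1/4·1/2 + 1/4·0 = 1/4.
Similarly for Rh via the father's Rh distribution: P(Rh-) = 1/4.
Independent loci: 1/4 × 1/4 = 1/16.

1/16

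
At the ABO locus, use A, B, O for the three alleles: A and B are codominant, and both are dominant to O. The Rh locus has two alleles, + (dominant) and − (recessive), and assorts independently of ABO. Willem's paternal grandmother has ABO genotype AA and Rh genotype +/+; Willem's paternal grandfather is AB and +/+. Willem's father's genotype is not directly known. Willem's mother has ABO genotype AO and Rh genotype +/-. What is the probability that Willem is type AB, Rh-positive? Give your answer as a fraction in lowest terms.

Willem's father's ABO genotype from AA × AB: 1/2 AA, 1/2 AB.
Crossing each possibility with the mother AO and summing P(type AB): 1/2·0 + 1/2·1/4 = 1/8.
Similarly for Rh via the father's Rh distribution: P(Rh+) = 1.
Independent loci: 1/8 × 1 = 1/8.

1/8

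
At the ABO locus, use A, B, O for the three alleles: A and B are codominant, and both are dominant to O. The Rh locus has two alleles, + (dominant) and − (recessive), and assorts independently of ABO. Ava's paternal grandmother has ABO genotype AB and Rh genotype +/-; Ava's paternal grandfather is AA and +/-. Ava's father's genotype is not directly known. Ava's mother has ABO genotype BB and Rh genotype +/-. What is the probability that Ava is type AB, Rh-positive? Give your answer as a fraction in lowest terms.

9/16

Ava's father's ABO genotype from AB × AA: 1/2 AA, 1/2 AB.
Crossing each possibility with the mother BB and summing P(type AB): 1/2·1 + 1/2·1/2 = 3/4.
Similarly for Rh via the father's Rh distribution: P(Rh+) = 3/4.
Independent loci: 3/4 × 3/4 = 9/16.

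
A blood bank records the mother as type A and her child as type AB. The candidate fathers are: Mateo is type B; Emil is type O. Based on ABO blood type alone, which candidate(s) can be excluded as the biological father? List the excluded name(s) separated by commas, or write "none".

A candidate is excluded only if no genotype consistent with his phenotype could produce a type AB child with a type A mother.
Emil (type O): no genotype consistent with that phenotype can produce a type-AB child with a type-A mother.

Emil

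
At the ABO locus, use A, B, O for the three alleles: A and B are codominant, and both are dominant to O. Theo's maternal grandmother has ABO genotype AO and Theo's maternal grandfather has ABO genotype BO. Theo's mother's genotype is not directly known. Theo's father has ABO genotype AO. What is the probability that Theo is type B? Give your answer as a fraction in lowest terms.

Theo's mother's ABO genotype from AO × BO: 1/4 AB, 1/4 AO, 1/4 BO, 1/4 OO.
Crossing each possibility with the father AO and summing P(type B): 1/4·1/4 + 1/4·0 + 1/4·1/4 + 1/4·0 = 1/8.

1/8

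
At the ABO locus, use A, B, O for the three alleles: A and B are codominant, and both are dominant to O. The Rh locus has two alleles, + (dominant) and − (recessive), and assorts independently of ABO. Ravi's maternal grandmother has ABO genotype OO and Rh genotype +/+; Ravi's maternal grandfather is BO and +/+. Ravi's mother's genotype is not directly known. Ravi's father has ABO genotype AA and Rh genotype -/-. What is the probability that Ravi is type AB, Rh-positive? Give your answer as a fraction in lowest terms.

1/4

Ravi's mother's ABO genotype from OO × BO: 1/2 BO, 1/2 OO.
Crossing each possibility with the father AA and summing P(type AB): 1/2·1/2 + 1/2·0 = 1/4.
Similarly for Rh via the mother's Rh distribution: P(Rh+) = 1.
Independent loci: 1/4 × 1 = 1/4.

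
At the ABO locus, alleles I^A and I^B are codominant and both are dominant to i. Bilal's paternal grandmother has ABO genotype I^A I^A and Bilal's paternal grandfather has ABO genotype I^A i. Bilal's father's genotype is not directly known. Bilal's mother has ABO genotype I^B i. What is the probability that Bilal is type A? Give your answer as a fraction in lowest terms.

Bilal's father's ABO genotype from I^A I^A × I^A i: 1/2 I^A I^A, 1/2 I^A i.
Crossing each possibility with the mother I^B i and summing P(type A): 1/2·1/2 + 1/2·1/4 = 3/8.

3/8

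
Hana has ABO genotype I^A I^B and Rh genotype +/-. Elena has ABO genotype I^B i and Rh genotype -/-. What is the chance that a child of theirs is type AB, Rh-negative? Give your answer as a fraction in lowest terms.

1/8

ABO cross I^A I^B × I^B i → offspring phenotypes: 1/4 A, 1/2 B, 1/4 AB.
Rh cross +/- × -/- → 1/2 Rh+, 1/2 Rh-.
Independent loci: P(type AB, Rh-negative) = 1/4 × 1/2 = 1/8.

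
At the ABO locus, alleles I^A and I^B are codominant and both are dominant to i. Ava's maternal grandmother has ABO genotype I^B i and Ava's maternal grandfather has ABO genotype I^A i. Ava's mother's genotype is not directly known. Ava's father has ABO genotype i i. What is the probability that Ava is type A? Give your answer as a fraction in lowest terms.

Ava's mother's ABO genotype from I^B i × I^A i: 1/4 I^A I^B, 1/4 I^A i, 1/4 I^B i, 1/4 i i.
Crossing each possibility with the father i i and summing P(type A): 1/4·1/2 + 1/4·1/2 + 1/4·0 + 1/4·0 = 1/4.

1/4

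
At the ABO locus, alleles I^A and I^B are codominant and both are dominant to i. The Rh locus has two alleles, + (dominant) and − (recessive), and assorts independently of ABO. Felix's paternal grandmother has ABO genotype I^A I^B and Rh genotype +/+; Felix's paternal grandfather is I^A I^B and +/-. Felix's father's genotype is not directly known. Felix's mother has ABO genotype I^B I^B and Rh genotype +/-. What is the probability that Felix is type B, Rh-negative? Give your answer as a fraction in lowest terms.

1/16

Felix's father's ABO genotype from I^A I^B × I^A I^B: 1/4 I^A I^A, 1/2 I^A I^B, 1/4 I^B I^B.
Crossing each possibility with the mother I^B I^B and summing P(type B): 1/4·0 + 1/2·1/2 + 1/4·1 = 1/2.
Similarly for Rh via the father's Rh distribution: P(Rh-) = 1/8.
Independent loci: 1/2 × 1/8 = 1/16.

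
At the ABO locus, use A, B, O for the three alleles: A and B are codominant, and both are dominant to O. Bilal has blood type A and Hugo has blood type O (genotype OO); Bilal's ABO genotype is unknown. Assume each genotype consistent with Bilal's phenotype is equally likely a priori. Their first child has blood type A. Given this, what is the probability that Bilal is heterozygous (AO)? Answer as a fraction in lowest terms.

Possible genotypes: Bilal ∈ {AA, AO}; Hugo ∈ {OO}.
Weight each parental genotype pair by prior × P(type-A child):
  AA × OO: posterior weight 2/3.
  AO × OO: posterior weight 1/3.
Sum the posterior weight over pairs where Bilal is AO: 1/3.

1/3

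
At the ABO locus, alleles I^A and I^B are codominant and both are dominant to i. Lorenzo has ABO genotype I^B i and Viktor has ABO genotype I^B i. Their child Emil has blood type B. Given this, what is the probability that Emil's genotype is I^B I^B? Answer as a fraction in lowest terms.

1/3

Cross I^B i × I^B i → 1/4 I^B I^B, 1/2 I^B i, 1/4 i i.
Type-B genotypes among offspring: I^B I^B (1/4), I^B i (1/2); total 3/4.
P(I^B I^B | type B) = (1/4) / (3/4) = 1/3.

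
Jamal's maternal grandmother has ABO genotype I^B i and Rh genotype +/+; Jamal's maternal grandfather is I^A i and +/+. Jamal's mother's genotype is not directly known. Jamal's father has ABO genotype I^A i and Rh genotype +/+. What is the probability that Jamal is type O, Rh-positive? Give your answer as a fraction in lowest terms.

Jamal's mother's ABO genotype from I^B i × I^A i: 1/4 I^A I^B, 1/4 I^A i, 1/4 I^B i, 1/4 i i.
Crossing each possibility with the father I^A i and summing P(type O): 1/4·0 + 1/4·1/4 + 1/4·1/4 + 1/4·1/2 = 1/4.
Similarly for Rh via the mother's Rh distribution: P(Rh+) = 1.
Independent loci: 1/4 × 1 = 1/4.

1/4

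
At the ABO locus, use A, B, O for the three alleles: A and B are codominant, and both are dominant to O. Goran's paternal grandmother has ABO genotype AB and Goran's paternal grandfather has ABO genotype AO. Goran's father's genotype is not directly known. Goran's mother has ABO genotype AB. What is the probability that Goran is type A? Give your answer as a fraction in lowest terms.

Goran's father's ABO genotype from AB × AO: 1/4 AA, 1/4 AB, 1/4 AO, 1/4 BO.
Crossing each possibility with the mother AB and summing P(type A): 1/4·1/2 + 1/4·1/4 + 1/4·1/2 + 1/4·1/4 = 3/8.

3/8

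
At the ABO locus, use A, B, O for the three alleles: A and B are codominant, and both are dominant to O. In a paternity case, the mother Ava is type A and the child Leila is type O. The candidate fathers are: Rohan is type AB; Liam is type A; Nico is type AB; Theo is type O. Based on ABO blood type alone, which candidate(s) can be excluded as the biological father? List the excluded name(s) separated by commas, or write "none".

A candidate is excluded only if no genotype consistent with his phenotype could produce a type O child with a type A mother.
Rohan (type AB): no genotype consistent with that phenotype can produce a type-O child with a type-A mother.
Nico (type AB): no genotype consistent with that phenotype can produce a type-O child with a type-A mother.

Rohan, Nico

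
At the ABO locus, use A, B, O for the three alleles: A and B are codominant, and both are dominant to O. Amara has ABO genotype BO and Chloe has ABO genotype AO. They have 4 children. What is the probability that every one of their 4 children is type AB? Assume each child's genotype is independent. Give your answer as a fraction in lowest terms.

ABO cross BO × AO → 1/4 O, 1/4 A, 1/4 B, 1/4 AB.
So P(type AB) = 1/4 per child.
All 4 independent: (1/4)^4 = 1/256.

1/256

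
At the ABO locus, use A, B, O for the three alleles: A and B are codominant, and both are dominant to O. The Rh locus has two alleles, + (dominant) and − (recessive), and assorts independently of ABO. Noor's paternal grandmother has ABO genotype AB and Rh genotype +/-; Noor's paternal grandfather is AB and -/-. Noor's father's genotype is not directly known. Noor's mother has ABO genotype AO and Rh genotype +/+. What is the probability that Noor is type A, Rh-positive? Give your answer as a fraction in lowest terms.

Noor's father's ABO genotype from AB × AB: 1/4 AA, 1/2 AB, 1/4 BB.
Crossing each possibility with the mother AO and summing P(type A): 1/4·1 + 1/2·1/2 + 1/4·0 = 1/2.
Similarly for Rh via the father's Rh distribution: P(Rh+) = 1.
Independent loci: 1/2 × 1 = 1/2.

1/2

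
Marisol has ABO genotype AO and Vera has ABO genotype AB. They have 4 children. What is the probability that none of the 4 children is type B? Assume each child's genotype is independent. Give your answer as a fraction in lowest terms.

81/256

ABO cross AO × AB → 1/2 A, 1/4 B, 1/4 AB.
So P(type B) = 1/4 per child.
P(not type B) = 3/4 for one child; (3/4)^4 = 81/256.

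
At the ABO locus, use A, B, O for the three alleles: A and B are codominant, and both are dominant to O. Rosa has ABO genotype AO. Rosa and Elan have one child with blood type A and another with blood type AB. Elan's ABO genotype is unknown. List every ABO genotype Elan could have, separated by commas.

For each candidate genotype of Elan, check whether crossing it with AO can produce every observed child phenotype.
  AA → possible child types {A} ✗
  AB → possible child types {A, B, AB} ✓
  AO → possible child types {O, A} ✗
  BB → possible child types {B, AB} ✗
  BO → possible child types {O, A, B, AB} ✓
  OO → possible child types {O, A} ✗

AB, BO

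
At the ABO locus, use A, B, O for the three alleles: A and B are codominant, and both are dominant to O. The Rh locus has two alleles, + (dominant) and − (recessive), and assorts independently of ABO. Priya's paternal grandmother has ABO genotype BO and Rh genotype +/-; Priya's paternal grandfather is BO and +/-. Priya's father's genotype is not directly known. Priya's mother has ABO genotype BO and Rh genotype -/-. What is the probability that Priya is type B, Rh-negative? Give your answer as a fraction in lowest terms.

3/8

Priya's father's ABO genotype from BO × BO: 1/4 BB, 1/2 BO, 1/4 OO.
Crossing each possibility with the mother BO and summing P(type B): 1/4·1 + 1/2·3/4 + 1/4·1/2 = 3/4.
Similarly for Rh via the father's Rh distribution: P(Rh-) = 1/2.
Independent loci: 3/4 × 1/2 = 3/8.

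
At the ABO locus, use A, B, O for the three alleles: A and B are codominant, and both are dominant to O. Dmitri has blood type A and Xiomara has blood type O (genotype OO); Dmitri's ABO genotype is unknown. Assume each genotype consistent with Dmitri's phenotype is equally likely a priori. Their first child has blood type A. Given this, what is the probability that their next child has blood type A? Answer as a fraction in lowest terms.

5/6

Possible genotypes: Dmitri ∈ {AA, AO}; Xiomara ∈ {OO}.
Weight each parental genotype pair by prior × P(type-A child):
  AA × OO: posterior weight 2/3; P(next child type A) = 1.
  AO × OO: posterior weight 1/3; P(next child type A) = 1/2.
Weighted sum = 5/6.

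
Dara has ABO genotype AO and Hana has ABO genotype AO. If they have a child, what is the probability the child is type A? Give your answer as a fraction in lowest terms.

3/4

ABO cross AO × AO → offspring phenotypes: 1/4 O, 3/4 A.
So P(type A) = 3/4.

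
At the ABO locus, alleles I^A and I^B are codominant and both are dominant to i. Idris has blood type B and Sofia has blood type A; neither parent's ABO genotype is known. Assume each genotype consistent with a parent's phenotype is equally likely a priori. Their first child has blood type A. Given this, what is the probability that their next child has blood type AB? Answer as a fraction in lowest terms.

5/12

Possible genotypes: Idris ∈ {I^B I^B, I^B i}; Sofia ∈ {I^A I^A, I^A i}.
Weight each parental genotype pair by prior × P(type-A child):
  I^B i × I^A I^A: posterior weight 2/3; P(next child type AB) = 1/2.
  I^B i × I^A i: posterior weight 1/3; P(next child type AB) = 1/4.
Weighted sum = 5/12.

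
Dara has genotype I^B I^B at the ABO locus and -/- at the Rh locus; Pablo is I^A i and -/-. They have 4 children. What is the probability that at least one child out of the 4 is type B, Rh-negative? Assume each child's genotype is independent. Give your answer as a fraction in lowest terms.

ABO cross I^B I^B × I^A i → 1/2 B, 1/2 AB.
Rh cross -/- × -/- → 1 Rh-; so P(type B, Rh-negative) = 1/2 × 1 = 1/2 per child.
P(none) = (1/2)^4 = 1/16; P(at least one) = 1 − 1/16 = 15/16.

15/16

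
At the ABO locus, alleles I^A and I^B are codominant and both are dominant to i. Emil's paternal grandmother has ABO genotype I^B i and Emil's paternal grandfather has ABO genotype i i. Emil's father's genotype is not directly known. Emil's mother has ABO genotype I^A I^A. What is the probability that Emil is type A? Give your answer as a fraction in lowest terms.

3/4

Emil's father's ABO genotype from I^B i × i i: 1/2 I^B i, 1/2 i i.
Crossing each possibility with the mother I^A I^A and summing P(type A): 1/2·1/2 + 1/2·1 = 3/4.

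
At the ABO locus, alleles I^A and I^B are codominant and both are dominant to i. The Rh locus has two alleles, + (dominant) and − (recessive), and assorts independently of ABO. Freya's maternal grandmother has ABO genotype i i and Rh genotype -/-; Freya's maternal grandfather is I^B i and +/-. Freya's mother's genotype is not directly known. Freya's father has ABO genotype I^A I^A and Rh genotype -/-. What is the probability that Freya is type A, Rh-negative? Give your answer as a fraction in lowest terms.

Freya's mother's ABO genotype from i i × I^B i: 1/2 I^B i, 1/2 i i.
Crossing each possibility with the father I^A I^A and summing P(type A): 1/2·1/2 + 1/2·1 = 3/4.
Similarly for Rh via the mother's Rh distribution: P(Rh-) = 3/4.
Independent loci: 3/4 × 3/4 = 9/16.

9/16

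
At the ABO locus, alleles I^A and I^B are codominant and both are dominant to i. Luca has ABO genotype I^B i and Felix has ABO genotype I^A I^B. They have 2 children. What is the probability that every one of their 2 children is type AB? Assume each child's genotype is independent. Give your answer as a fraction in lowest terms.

1/16

ABO cross I^B i × I^A I^B → 1/4 A, 1/2 B, 1/4 AB.
So P(type AB) = 1/4 per child.
All 2 independent: (1/4)^2 = 1/16.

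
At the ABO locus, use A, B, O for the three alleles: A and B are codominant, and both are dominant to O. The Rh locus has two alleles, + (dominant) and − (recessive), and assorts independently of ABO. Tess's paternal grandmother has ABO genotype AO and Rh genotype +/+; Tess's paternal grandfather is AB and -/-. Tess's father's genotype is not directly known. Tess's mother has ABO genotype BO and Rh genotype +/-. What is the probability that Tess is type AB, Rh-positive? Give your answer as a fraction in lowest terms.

3/16

Tess's father's ABO genotype from AO × AB: 1/4 AA, 1/4 AB, 1/4 AO, 1/4 BO.
Crossing each possibility with the mother BO and summing P(type AB): 1/4·1/2 + 1/4·1/4 + 1/4·1/4 + 1/4·0 = 1/4.
Similarly for Rh via the father's Rh distribution: P(Rh+) = 3/4.
Independent loci: 1/4 × 3/4 = 3/16.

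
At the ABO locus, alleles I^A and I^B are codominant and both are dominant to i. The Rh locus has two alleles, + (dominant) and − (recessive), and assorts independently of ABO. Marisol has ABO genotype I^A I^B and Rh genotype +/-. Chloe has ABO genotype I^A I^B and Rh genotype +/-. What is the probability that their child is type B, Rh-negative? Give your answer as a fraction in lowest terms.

ABO cross I^A I^B × I^A I^B → offspring phenotypes: 1/4 A, 1/4 B, 1/2 AB.
Rh cross +/- × +/- → 3/4 Rh+, 1/4 Rh-.
Independent loci: P(type B, Rh-negative) = 1/4 × 1/4 = 1/16.

1/16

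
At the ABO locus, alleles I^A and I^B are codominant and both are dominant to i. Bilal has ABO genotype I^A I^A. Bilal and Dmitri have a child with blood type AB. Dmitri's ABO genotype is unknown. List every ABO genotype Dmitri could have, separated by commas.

For each candidate genotype of Dmitri, check whether crossing it with I^A I^A can produce every observed child phenotype.
  I^A I^A → possible child types {A} ✗
  I^A I^B → possible child types {A, AB} ✓
  I^A i → possible child types {A} ✗
  I^B I^B → possible child types {AB} ✓
  I^B i → possible child types {A, AB} ✓
  i i → possible child types {A} ✗

I^A I^B, I^B I^B, I^B i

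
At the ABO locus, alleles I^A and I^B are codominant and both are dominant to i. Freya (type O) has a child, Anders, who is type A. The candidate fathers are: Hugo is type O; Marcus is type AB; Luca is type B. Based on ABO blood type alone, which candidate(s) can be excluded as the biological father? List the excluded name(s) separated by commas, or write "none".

A candidate is excluded only if no genotype consistent with his phenotype could produce a type A child with a type O mother.
Hugo (type O): no genotype consistent with that phenotype can produce a type-A child with a type-O mother.
Luca (type B): no genotype consistent with that phenotype can produce a type-A child with a type-O mother.

Hugo, Luca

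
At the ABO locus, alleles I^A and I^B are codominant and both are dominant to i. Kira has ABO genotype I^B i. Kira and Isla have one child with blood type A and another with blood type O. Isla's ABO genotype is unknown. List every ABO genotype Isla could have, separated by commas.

I^A i

For each candidate genotype of Isla, check whether crossing it with I^B i can produce every observed child phenotype.
  I^A I^A → possible child types {A, AB} ✗
  I^A I^B → possible child types {A, B, AB} ✗
  I^A i → possible child types {O, A, B, AB} ✓
  I^B I^B → possible child types {B} ✗
  I^B i → possible child types {O, B} ✗
  i i → possible child types {O, B} ✗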